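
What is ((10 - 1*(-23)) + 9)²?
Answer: 1764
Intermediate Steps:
((10 - 1*(-23)) + 9)² = ((10 + 23) + 9)² = (33 + 9)² = 42² = 1764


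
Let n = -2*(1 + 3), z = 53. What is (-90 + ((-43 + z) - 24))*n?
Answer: 832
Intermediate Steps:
n = -8 (n = -2*4 = -8)
(-90 + ((-43 + z) - 24))*n = (-90 + ((-43 + 53) - 24))*(-8) = (-90 + (10 - 24))*(-8) = (-90 - 14)*(-8) = -104*(-8) = 832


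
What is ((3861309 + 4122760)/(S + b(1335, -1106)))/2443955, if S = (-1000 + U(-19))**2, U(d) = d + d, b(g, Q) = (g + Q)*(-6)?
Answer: 7984069/2629866656850 ≈ 3.0359e-6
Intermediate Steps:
b(g, Q) = -6*Q - 6*g (b(g, Q) = (Q + g)*(-6) = -6*Q - 6*g)
U(d) = 2*d
S = 1077444 (S = (-1000 + 2*(-19))**2 = (-1000 - 38)**2 = (-1038)**2 = 1077444)
((3861309 + 4122760)/(S + b(1335, -1106)))/2443955 = ((3861309 + 4122760)/(1077444 + (-6*(-1106) - 6*1335)))/2443955 = (7984069/(1077444 + (6636 - 8010)))*(1/2443955) = (7984069/(1077444 - 1374))*(1/2443955) = (7984069/1076070)*(1/2443955) = 7984069/2629866656850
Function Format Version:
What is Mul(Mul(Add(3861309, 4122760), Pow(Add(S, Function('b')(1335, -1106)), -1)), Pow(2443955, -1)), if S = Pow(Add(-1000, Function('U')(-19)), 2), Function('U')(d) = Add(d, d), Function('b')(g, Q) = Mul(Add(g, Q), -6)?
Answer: Rational(7984069, 2629866656850) ≈ 3.0359e-6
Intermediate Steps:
Function('b')(g, Q) = Add(Mul(-6, Q), Mul(-6, g)) (Function('b')(g, Q) = Mul(Add(Q, g), -6) = Add(Mul(-6, Q), Mul(-6, g)))
Function('U')(d) = Mul(2, d)
S = 1077444 (S = Pow(Add(-1000, Mul(2, -19)), 2) = Pow(Add(-1000, -38), 2) = Pow(-1038, 2) = 1077444)
Mul(Mul(Add(3861309, 4122760), Pow(Add(S, Function('b')(1335, -1106)), -1)), Pow(2443955, -1)) = Mul(Mul(Add(3861309, 4122760), Pow(Add(1077444, Add(Mul(-6, -1106), Mul(-6, 1335))), -1)), Pow(2443955, -1)) = Mul(Mul(7984069, Pow(Add(1077444, Add(6636, -8010)), -1)), Rational(1, 2443955)) = Mul(Mul(7984069, Pow(Add(1077444, -1374), -1)), Rational(1, 2443955)) = Mul(Mul(7984069, Pow(1076070, -1)), Rational(1, 2443955)) = Mul(Mul(7984069, Rational(1, 1076070)), Rational(1, 2443955)) = Mul(Rational(7984069, 1076070), Rational(1, 2443955)) = Rational(7984069, 2629866656850)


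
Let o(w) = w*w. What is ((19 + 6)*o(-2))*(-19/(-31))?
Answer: 1900/31 ≈ 61.290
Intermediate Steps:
o(w) = w²
((19 + 6)*o(-2))*(-19/(-31)) = ((19 + 6)*(-2)²)*(-19/(-31)) = (25*4)*(-19*(-1/31)) = 100*(19/31) = 1900/31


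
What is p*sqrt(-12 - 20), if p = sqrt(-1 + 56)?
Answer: 4*I*sqrt(110) ≈ 41.952*I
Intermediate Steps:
p = sqrt(55) ≈ 7.4162
p*sqrt(-12 - 20) = sqrt(55)*sqrt(-12 - 20) = sqrt(55)*sqrt(-32) = sqrt(55)*(4*I*sqrt(2)) = 4*I*sqrt(110)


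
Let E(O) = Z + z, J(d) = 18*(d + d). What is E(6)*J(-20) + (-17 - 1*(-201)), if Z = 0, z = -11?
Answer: 8104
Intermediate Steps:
J(d) = 36*d (J(d) = 18*(2*d) = 36*d)
E(O) = -11 (E(O) = 0 - 11 = -11)
E(6)*J(-20) + (-17 - 1*(-201)) = -396*(-20) + (-17 - 1*(-201)) = -11*(-720) + (-17 + 201) = 7920 + 184 = 8104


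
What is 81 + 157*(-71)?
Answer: -11066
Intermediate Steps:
81 + 157*(-71) = 81 - 11147 = -11066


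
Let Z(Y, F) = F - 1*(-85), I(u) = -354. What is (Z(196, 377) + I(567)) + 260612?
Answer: 260720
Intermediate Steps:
Z(Y, F) = 85 + F (Z(Y, F) = F + 85 = 85 + F)
(Z(196, 377) + I(567)) + 260612 = ((85 + 377) - 354) + 260612 = (462 - 354) + 260612 = 108 + 260612 = 260720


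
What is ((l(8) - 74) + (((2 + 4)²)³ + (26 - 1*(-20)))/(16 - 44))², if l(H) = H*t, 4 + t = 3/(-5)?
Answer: 15502989121/4900 ≈ 3.1639e+6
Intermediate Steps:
t = -23/5 (t = -4 + 3/(-5) = -4 + 3*(-⅕) = -4 - ⅗ = -23/5 ≈ -4.6000)
l(H) = -23*H/5 (l(H) = H*(-23/5) = -23*H/5)
((l(8) - 74) + (((2 + 4)²)³ + (26 - 1*(-20)))/(16 - 44))² = ((-23/5*8 - 74) + (((2 + 4)²)³ + (26 - 1*(-20)))/(16 - 44))² = ((-184/5 - 74) + ((6²)³ + (26 + 20))/(-28))² = (-554/5 + (36³ + 46)*(-1/28))² = (-554/5 + (46656 + 46)*(-1/28))² = (-554/5 + 46702*(-1/28))² = (-554/5 - 23351/14)² = (-124511/70)² = 15502989121/4900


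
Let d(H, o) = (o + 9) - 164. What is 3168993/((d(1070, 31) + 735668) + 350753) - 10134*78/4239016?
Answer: 1047895532887/383735863646 ≈ 2.7308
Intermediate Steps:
d(H, o) = -155 + o (d(H, o) = (9 + o) - 164 = -155 + o)
3168993/((d(1070, 31) + 735668) + 350753) - 10134*78/4239016 = 3168993/(((-155 + 31) + 735668) + 350753) - 10134*78/4239016 = 3168993/((-124 + 735668) + 350753) - 790452*1/4239016 = 3168993/(735544 + 350753) - 197613/1059754 = 3168993/1086297 - 197613/1059754 = 3168993*(1/1086297) - 197613/1059754 = 1056331/362099 - 197613/1059754 = 1047895532887/383735863646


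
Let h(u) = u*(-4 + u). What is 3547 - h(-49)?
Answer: 950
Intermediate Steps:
3547 - h(-49) = 3547 - (-49)*(-4 - 49) = 3547 - (-49)*(-53) = 3547 - 1*2597 = 3547 - 2597 = 950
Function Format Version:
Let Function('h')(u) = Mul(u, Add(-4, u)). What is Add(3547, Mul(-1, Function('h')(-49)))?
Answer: 950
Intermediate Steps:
Add(3547, Mul(-1, Function('h')(-49))) = Add(3547, Mul(-1, Mul(-49, Add(-4, -49)))) = Add(3547, Mul(-1, Mul(-49, -53))) = Add(3547, Mul(-1, 2597)) = Add(3547, -2597) = 950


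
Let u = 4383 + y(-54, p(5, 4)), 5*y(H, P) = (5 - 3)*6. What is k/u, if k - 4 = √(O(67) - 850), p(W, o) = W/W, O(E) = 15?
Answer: 20/21927 + 5*I*√835/21927 ≈ 0.00091212 + 0.0065892*I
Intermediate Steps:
p(W, o) = 1
y(H, P) = 12/5 (y(H, P) = ((5 - 3)*6)/5 = (2*6)/5 = (⅕)*12 = 12/5)
k = 4 + I*√835 (k = 4 + √(15 - 850) = 4 + √(-835) = 4 + I*√835 ≈ 4.0 + 28.896*I)
u = 21927/5 (u = 4383 + 12/5 = 21927/5 ≈ 4385.4)
k/u = (4 + I*√835)/(21927/5) = (4 + I*√835)*(5/21927) = 20/21927 + 5*I*√835/21927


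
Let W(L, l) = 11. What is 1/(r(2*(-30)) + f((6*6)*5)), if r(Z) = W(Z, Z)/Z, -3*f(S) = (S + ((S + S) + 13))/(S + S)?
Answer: -1080/751 ≈ -1.4381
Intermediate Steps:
f(S) = -(13 + 3*S)/(6*S) (f(S) = -(S + ((S + S) + 13))/(3*(S + S)) = -(S + (2*S + 13))/(3*(2*S)) = -(S + (13 + 2*S))*1/(2*S)/3 = -(13 + 3*S)*1/(2*S)/3 = -(13 + 3*S)/(6*S))
r(Z) = 11/Z
1/(r(2*(-30)) + f((6*6)*5)) = 1/(11/((2*(-30))) + (-13 - 3*6*6*5)/(6*(((6*6)*5)))) = 1/(11/(-60) + (-13 - 108*5)/(6*((36*5)))) = 1/(11*(-1/60) + (1/6)*(-13 - 3*180)/180) = 1/(-11/60 + (1/6)*(1/180)*(-13 - 540)) = 1/(-11/60 + (1/6)*(1/180)*(-553)) = 1/(-11/60 - 553/1080) = 1/(-751/1080) = -1080/751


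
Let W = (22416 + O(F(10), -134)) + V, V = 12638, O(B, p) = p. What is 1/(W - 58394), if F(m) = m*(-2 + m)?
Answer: -1/23474 ≈ -4.2600e-5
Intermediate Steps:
W = 34920 (W = (22416 - 134) + 12638 = 22282 + 12638 = 34920)
1/(W - 58394) = 1/(34920 - 58394) = 1/(-23474) = -1/23474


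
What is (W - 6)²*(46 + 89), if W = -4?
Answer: 13500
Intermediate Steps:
(W - 6)²*(46 + 89) = (-4 - 6)²*(46 + 89) = (-10)²*135 = 100*135 = 13500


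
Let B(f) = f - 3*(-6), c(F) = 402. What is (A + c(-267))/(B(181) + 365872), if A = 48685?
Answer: 49087/366071 ≈ 0.13409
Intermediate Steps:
B(f) = 18 + f (B(f) = f + 18 = 18 + f)
(A + c(-267))/(B(181) + 365872) = (48685 + 402)/((18 + 181) + 365872) = 49087/(199 + 365872) = 49087/366071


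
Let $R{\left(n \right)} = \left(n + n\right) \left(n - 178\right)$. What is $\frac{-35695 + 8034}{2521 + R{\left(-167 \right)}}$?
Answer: $- \frac{27661}{117751} \approx -0.23491$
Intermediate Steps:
$R{\left(n \right)} = 2 n \left(-178 + n\right)$
$\frac{-35695 + 8034}{2521 + R{\left(-167 \right)}} = \frac{-35695 + 8034}{2521 + 2 \left(-167\right) \left(-178 - 167\right)} = - \frac{27661}{2521 + 2 \left(-167\right) \left(-345\right)} = - \frac{27661}{2521 + 115230} = - \frac{27661}{117751}$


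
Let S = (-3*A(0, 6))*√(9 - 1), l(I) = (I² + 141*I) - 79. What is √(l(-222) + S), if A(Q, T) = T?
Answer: √(17903 - 36*√2) ≈ 133.61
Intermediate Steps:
l(I) = -79 + I² + 141*I
S = -36*√2 (S = (-3*6)*√(9 - 1) = -36*√2 ≈ -50.912)
√(l(-222) + S) = √((-79 + (-222)² + 141*(-222)) - 36*√2) = √((-79 + 49284 - 31302) - 36*√2) = √(17903 - 36*√2)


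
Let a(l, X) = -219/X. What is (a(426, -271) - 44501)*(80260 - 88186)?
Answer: 95584009152/271 ≈ 3.5271e+8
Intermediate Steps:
(a(426, -271) - 44501)*(80260 - 88186) = (-219/(-271) - 44501)*(80260 - 88186) = (-219*(-1/271) - 44501)*(-7926) = (219/271 - 44501)*(-7926) = -12059552/271*(-7926) = 95584009152/271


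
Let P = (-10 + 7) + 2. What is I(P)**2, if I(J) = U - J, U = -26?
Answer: 625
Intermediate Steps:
P = -1 (P = -3 + 2 = -1)
I(J) = -26 - J
I(P)**2 = (-26 - 1*(-1))**2 = (-26 + 1)**2 = (-25)**2 = 625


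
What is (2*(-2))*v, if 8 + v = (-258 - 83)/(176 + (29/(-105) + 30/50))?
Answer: 367834/9257 ≈ 39.736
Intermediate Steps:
v = -183917/18514 (v = -8 + (-258 - 83)/(176 + (29/(-105) + 30/50)) = -8 - 341/(176 + (29*(-1/105) + 30*(1/50))) = -8 - 341/(176 + (-29/105 + 3/5)) = -8 - 341/(176 + 34/105) = -8 - 341/18514/105 = -8 - 341*105/18514 = -8 - 35805/18514 = -183917/18514 ≈ -9.9339)
(2*(-2))*v = (2*(-2))*(-183917/18514) = -4*(-183917/18514) = 367834/9257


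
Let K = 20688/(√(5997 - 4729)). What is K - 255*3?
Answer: -765 + 10344*√317/317 ≈ -184.02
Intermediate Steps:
K = 10344*√317/317 (K = 20688/(√1268) = 20688/((2*√317)) = 20688*(√317/634) = 10344*√317/317 ≈ 580.98)
K - 255*3 = 10344*√317/317 - 255*3 = 10344*√317/317 - 1*765 = 10344*√317/317 - 765 = -765 + 10344*√317/317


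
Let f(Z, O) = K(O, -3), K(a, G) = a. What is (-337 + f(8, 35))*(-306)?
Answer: 92412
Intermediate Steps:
f(Z, O) = O
(-337 + f(8, 35))*(-306) = (-337 + 35)*(-306) = -302*(-306) = 92412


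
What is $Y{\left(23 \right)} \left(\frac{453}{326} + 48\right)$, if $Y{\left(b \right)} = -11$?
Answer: $- \frac{177111}{326} \approx -543.29$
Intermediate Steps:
$Y{\left(23 \right)} \left(\frac{453}{326} + 48\right) = - 11 \left(\frac{453}{326} + 48\right) = \left(-11\right) \frac{16101}{326} = - \frac{177111}{326}$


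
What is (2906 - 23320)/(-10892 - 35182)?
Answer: 10207/23037 ≈ 0.44307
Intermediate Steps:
(2906 - 23320)/(-10892 - 35182) = -20414/(-46074) = -20414*(-1/46074) = 10207/23037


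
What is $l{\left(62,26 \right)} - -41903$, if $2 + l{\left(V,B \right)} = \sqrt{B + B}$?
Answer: $41901 + 2 \sqrt{13} \approx 41908.0$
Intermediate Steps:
$l{\left(V,B \right)} = -2 + \sqrt{2} \sqrt{B}$ ($l{\left(V,B \right)} = -2 + \sqrt{B + B} = -2 + \sqrt{2 B} = -2 + \sqrt{2} \sqrt{B}$)
$l{\left(62,26 \right)} - -41903 = \left(-2 + \sqrt{2} \sqrt{26}\right) - -41903 = \left(-2 + 2 \sqrt{13}\right) + 41903 = 41901 + 2 \sqrt{13}$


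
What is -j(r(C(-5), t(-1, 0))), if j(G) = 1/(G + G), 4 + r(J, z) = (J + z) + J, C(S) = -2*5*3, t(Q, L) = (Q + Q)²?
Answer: 1/120 ≈ 0.0083333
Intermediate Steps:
t(Q, L) = 4*Q² (t(Q, L) = (2*Q)² = 4*Q²)
C(S) = -30 (C(S) = -10*3 = -30)
r(J, z) = -4 + z + 2*J (r(J, z) = -4 + ((J + z) + J) = -4 + (z + 2*J) = -4 + z + 2*J)
j(G) = 1/(2*G)
-j(r(C(-5), t(-1, 0))) = -1/(2*(-4 + 4*(-1)² + 2*(-30))) = -1/(2*(-4 + 4*1 - 60)) = -1/(2*(-4 + 4 - 60)) = -1/(2*(-60)) = -(-1)/(2*60) = -1*(-1/120) = 1/120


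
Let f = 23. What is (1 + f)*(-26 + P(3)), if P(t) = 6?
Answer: -480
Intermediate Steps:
(1 + f)*(-26 + P(3)) = (1 + 23)*(-26 + 6) = 24*(-20) = -480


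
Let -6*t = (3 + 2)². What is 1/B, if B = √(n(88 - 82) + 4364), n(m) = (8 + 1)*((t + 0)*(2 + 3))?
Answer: √16706/8353 ≈ 0.015474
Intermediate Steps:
t = -25/6 (t = -(3 + 2)²/6 = -⅙*5² = -⅙*25 = -25/6 ≈ -4.1667)
n(m) = -375/2 (n(m) = (8 + 1)*((-25/6 + 0)*(2 + 3)) = 9*(-25/6*5) = 9*(-125/6) = -375/2)
B = √16706/2 (B = √(-375/2 + 4364) = √(8353/2) = √16706/2 ≈ 64.626)
1/B = 1/(√16706/2) = √16706/8353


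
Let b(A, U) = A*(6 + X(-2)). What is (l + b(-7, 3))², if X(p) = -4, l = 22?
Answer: 64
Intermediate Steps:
b(A, U) = 2*A (b(A, U) = A*(6 - 4) = A*2 = 2*A)
(l + b(-7, 3))² = (22 + 2*(-7))² = (22 - 14)² = 8² = 64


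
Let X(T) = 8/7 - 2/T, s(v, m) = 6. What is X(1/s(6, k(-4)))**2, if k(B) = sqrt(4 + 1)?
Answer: 5776/49 ≈ 117.88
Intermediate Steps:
k(B) = sqrt(5)
X(T) = 8/7 - 2/T (X(T) = 8*(1/7) - 2/T = 8/7 - 2/T)
X(1/s(6, k(-4)))**2 = (8/7 - 2/(1/6))**2 = (8/7 - 2/1/6)**2 = (8/7 - 2*6)**2 = (8/7 - 12)**2 = (-76/7)**2 = 5776/49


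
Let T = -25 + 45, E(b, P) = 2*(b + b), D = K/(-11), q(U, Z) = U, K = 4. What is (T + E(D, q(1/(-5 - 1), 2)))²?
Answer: 41616/121 ≈ 343.93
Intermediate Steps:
D = -4/11 (D = 4/(-11) = 4*(-1/11) = -4/11 ≈ -0.36364)
E(b, P) = 4*b (E(b, P) = 2*(2*b) = 4*b)
T = 20
(T + E(D, q(1/(-5 - 1), 2)))² = (20 + 4*(-4/11))² = (20 - 16/11)² = (204/11)² = 41616/121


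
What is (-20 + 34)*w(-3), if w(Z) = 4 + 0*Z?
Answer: 56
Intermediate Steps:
w(Z) = 4 (w(Z) = 4 + 0 = 4)
(-20 + 34)*w(-3) = (-20 + 34)*4 = 14*4 = 56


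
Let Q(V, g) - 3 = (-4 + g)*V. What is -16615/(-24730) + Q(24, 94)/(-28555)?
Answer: 84190067/141233030 ≈ 0.59611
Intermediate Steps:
Q(V, g) = 3 + V*(-4 + g) (Q(V, g) = 3 + (-4 + g)*V = 3 + V*(-4 + g))
-16615/(-24730) + Q(24, 94)/(-28555) = -16615/(-24730) + (3 - 4*24 + 24*94)/(-28555) = -16615*(-1/24730) + (3 - 96 + 2256)*(-1/28555) = 3323/4946 + 2163*(-1/28555) = 3323/4946 - 2163/28555 = 84190067/141233030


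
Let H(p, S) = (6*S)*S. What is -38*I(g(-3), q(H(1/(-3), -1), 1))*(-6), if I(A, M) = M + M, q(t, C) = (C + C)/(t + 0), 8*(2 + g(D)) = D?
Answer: 152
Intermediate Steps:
H(p, S) = 6*S²
g(D) = -2 + D/8
q(t, C) = 2*C/t (q(t, C) = (2*C)/t = 2*C/t)
I(A, M) = 2*M
-38*I(g(-3), q(H(1/(-3), -1), 1))*(-6) = -76*2*1/(6*(-1)²)*(-6) = -76*2*1/(6*1)*(-6) = -76*2*1/6*(-6) = -76*2*1*(⅙)*(-6) = -76/3*(-6) = 152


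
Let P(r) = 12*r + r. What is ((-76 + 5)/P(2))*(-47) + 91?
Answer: 5703/26 ≈ 219.35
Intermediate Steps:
P(r) = 13*r
((-76 + 5)/P(2))*(-47) + 91 = ((-76 + 5)/((13*2)))*(-47) + 91 = -71/26*(-47) + 91 = 3337/26 + 91 = 5703/26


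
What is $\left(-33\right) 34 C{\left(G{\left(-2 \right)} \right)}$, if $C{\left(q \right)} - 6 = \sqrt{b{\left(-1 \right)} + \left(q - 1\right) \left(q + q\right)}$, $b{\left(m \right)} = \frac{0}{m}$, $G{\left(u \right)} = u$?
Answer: $-6732 - 2244 \sqrt{3} \approx -10619.0$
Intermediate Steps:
$b{\left(m \right)} = 0$
$C{\left(q \right)} = 6 + \sqrt{2} \sqrt{q \left(-1 + q\right)}$ ($C{\left(q \right)} = 6 + \sqrt{0 + \left(q - 1\right) \left(q + q\right)} = 6 + \sqrt{0 + \left(-1 + q\right) 2 q} = 6 + \sqrt{0 + 2 q \left(-1 + q\right)} = 6 + \sqrt{2 q \left(-1 + q\right)} = 6 + \sqrt{2} \sqrt{q \left(-1 + q\right)}$)
$\left(-33\right) 34 C{\left(G{\left(-2 \right)} \right)} = \left(-33\right) 34 \left(6 + \sqrt{2} \sqrt{- 2 \left(-1 - 2\right)}\right) = - 1122 \left(6 + \sqrt{2} \sqrt{\left(-2\right) \left(-3\right)}\right) = - 1122 \left(6 + \sqrt{2} \sqrt{6}\right) = - 1122 \left(6 + 2 \sqrt{3}\right) = -6732 - 2244 \sqrt{3}$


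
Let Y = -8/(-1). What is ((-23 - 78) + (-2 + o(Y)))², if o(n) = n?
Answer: 9025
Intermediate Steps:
Y = 8 (Y = -8*(-1) = 8)
((-23 - 78) + (-2 + o(Y)))² = ((-23 - 78) + (-2 + 8))² = (-101 + 6)² = (-95)² = 9025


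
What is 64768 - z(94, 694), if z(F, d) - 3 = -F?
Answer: 64859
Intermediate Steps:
z(F, d) = 3 - F
64768 - z(94, 694) = 64768 - (3 - 1*94) = 64768 - (3 - 94) = 64768 - 1*(-91) = 64768 + 91 = 64859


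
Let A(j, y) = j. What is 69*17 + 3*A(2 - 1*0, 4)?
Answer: 1179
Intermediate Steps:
69*17 + 3*A(2 - 1*0, 4) = 69*17 + 3*(2 - 1*0) = 1173 + 3*(2 + 0) = 1173 + 3*2 = 1173 + 6 = 1179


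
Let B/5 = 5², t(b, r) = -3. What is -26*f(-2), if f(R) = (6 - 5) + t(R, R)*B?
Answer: 9724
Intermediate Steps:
B = 125 (B = 5*5² = 5*25 = 125)
f(R) = -374 (f(R) = (6 - 5) - 3*125 = 1 - 375 = -374)
-26*f(-2) = -26*(-374) = 9724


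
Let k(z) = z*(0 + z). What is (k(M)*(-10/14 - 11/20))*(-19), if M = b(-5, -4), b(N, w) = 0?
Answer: 0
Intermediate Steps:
M = 0
k(z) = z² (k(z) = z*z = z²)
(k(M)*(-10/14 - 11/20))*(-19) = (0²*(-10/14 - 11/20))*(-19) = (0*(-10*1/14 - 11*1/20))*(-19) = (0*(-5/7 - 11/20))*(-19) = (0*(-177/140))*(-19) = 0*(-19) = 0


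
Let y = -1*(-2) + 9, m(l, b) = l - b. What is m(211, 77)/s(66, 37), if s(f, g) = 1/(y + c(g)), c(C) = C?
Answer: 6432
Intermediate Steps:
y = 11 (y = 2 + 9 = 11)
s(f, g) = 1/(11 + g)
m(211, 77)/s(66, 37) = (211 - 1*77)/(1/(11 + 37)) = (211 - 77)/(1/48) = 134/(1/48) = 134*48 = 6432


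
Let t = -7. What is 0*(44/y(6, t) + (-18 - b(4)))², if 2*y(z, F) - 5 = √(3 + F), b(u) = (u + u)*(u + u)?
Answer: 0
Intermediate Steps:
b(u) = 4*u² (b(u) = (2*u)*(2*u) = 4*u²)
y(z, F) = 5/2 + √(3 + F)/2
0*(44/y(6, t) + (-18 - b(4)))² = 0*(44/(5/2 + √(3 - 7)/2) + (-18 - 4*4²))² = 0*(44/(5/2 + √(-4)/2) + (-18 - 4*16))² = 0*(44/(5/2 + (2*I)/2) + (-18 - 1*64))² = 0*(44/(5/2 + I) + (-18 - 64))² = 0*(44*(4*(5/2 - I)/29) - 82)² = 0*(176*(5/2 - I)/29 - 82)² = 0*(-82 + 176*(5/2 - I)/29)² = 0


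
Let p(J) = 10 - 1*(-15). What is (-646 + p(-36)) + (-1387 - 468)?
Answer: -2476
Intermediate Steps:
p(J) = 25 (p(J) = 10 + 15 = 25)
(-646 + p(-36)) + (-1387 - 468) = (-646 + 25) + (-1387 - 468) = -621 - 1855 = -2476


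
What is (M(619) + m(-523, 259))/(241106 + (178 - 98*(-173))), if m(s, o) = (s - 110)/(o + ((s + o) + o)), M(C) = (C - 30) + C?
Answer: 306199/65592452 ≈ 0.0046682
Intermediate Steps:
M(C) = -30 + 2*C (M(C) = (-30 + C) + C = -30 + 2*C)
m(s, o) = (-110 + s)/(s + 3*o) (m(s, o) = (-110 + s)/(o + ((o + s) + o)) = (-110 + s)/(o + (s + 2*o)) = (-110 + s)/(s + 3*o))
(M(619) + m(-523, 259))/(241106 + (178 - 98*(-173))) = ((-30 + 2*619) + (-110 - 523)/(-523 + 3*259))/(241106 + (178 - 98*(-173))) = ((-30 + 1238) - 633/(-523 + 777))/(241106 + (178 + 16954)) = (1208 - 633/254)/(241106 + 17132) = (1208 + (1/254)*(-633))/258238 = (1208 - 633/254)*(1/258238) = (306199/254)*(1/258238) = 306199/65592452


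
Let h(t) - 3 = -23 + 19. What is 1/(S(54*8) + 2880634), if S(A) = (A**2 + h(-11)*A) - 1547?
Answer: 1/3065279 ≈ 3.2623e-7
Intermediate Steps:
h(t) = -1 (h(t) = 3 + (-23 + 19) = 3 - 4 = -1)
S(A) = -1547 + A**2 - A (S(A) = (A**2 - A) - 1547 = -1547 + A**2 - A)
1/(S(54*8) + 2880634) = 1/((-1547 + (54*8)**2 - 54*8) + 2880634) = 1/((-1547 + 432**2 - 1*432) + 2880634) = 1/((-1547 + 186624 - 432) + 2880634) = 1/(184645 + 2880634) = 1/3065279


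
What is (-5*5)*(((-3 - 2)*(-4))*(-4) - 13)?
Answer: 2325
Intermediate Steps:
(-5*5)*(((-3 - 2)*(-4))*(-4) - 13) = -25*(-5*(-4)*(-4) - 13) = -25*(20*(-4) - 13) = -25*(-80 - 13) = -25*(-93) = 2325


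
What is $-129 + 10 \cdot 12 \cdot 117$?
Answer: $13911$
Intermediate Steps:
$-129 + 10 \cdot 12 \cdot 117 = -129 + 120 \cdot 117 = -129 + 14040 = 13911$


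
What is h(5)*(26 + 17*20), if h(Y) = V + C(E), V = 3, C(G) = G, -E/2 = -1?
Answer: 1830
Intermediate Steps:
E = 2 (E = -2*(-1) = 2)
h(Y) = 5 (h(Y) = 3 + 2 = 5)
h(5)*(26 + 17*20) = 5*(26 + 17*20) = 5*(26 + 340) = 5*366 = 1830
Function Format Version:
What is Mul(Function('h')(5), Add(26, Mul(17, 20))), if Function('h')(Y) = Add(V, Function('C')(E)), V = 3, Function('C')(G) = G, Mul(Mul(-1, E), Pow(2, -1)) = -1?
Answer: 1830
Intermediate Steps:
E = 2 (E = Mul(-2, -1) = 2)
Function('h')(Y) = 5 (Function('h')(Y) = Add(3, 2) = 5)
Mul(Function('h')(5), Add(26, Mul(17, 20))) = Mul(5, Add(26, Mul(17, 20))) = Mul(5, Add(26, 340)) = Mul(5, 366) = 1830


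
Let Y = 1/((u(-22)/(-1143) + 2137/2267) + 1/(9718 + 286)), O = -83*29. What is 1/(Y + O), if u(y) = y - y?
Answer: -21380815/51440942637 ≈ -0.00041564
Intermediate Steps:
u(y) = 0
O = -2407
Y = 22679068/21380815 (Y = 1/((0/(-1143) + 2137/2267) + 1/(9718 + 286)) = 1/((0*(-1/1143) + 2137*(1/2267)) + 1/10004) = 1/((0 + 2137/2267) + 1/10004) = 1/(2137/2267 + 1/10004) = 1/(21380815/22679068) = 22679068/21380815 ≈ 1.0607)
1/(Y + O) = 1/(22679068/21380815 - 2407) = 1/(-51440942637/21380815) = -21380815/51440942637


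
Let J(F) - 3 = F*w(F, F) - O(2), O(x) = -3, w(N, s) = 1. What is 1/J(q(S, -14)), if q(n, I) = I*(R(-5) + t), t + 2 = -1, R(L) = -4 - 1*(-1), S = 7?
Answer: 1/90 ≈ 0.011111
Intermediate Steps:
R(L) = -3 (R(L) = -4 + 1 = -3)
t = -3 (t = -2 - 1 = -3)
q(n, I) = -6*I (q(n, I) = I*(-3 - 3) = I*(-6) = -6*I)
J(F) = 6 + F (J(F) = 3 + (F*1 - 1*(-3)) = 3 + (F + 3) = 3 + (3 + F) = 6 + F)
1/J(q(S, -14)) = 1/(6 - 6*(-14)) = 1/(6 + 84) = 1/90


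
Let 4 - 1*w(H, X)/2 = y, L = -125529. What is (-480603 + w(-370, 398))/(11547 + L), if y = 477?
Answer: 481549/113982 ≈ 4.2248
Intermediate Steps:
w(H, X) = -946 (w(H, X) = 8 - 2*477 = 8 - 954 = -946)
(-480603 + w(-370, 398))/(11547 + L) = (-480603 - 946)/(11547 - 125529) = -481549/(-113982) = -481549*(-1/113982) = 481549/113982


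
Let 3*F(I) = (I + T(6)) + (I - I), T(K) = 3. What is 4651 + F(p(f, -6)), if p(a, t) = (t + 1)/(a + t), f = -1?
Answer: 97697/21 ≈ 4652.2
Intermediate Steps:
p(a, t) = (1 + t)/(a + t)
F(I) = 1 + I/3 (F(I) = ((I + 3) + (I - I))/3 = ((3 + I) + 0)/3 = (3 + I)/3 = 1 + I/3)
4651 + F(p(f, -6)) = 4651 + (1 + ((1 - 6)/(-1 - 6))/3) = 4651 + (1 + (-5/(-7))/3) = 4651 + (1 + (-1/7*(-5))/3) = 4651 + (1 + (1/3)*(5/7)) = 4651 + (1 + 5/21) = 4651 + 26/21 = 97697/21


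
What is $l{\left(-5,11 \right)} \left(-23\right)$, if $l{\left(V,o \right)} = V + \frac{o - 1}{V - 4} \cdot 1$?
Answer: $\frac{1265}{9} \approx 140.56$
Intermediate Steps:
$l{\left(V,o \right)} = V + \frac{-1 + o}{-4 + V}$ ($l{\left(V,o \right)} = V + \frac{-1 + o}{-4 + V} 1 = V + \frac{-1 + o}{-4 + V}$)
$l{\left(-5,11 \right)} \left(-23\right) = \frac{-1 + 11 + \left(-5\right)^{2} - -20}{-4 - 5} \left(-23\right) = \frac{-1 + 11 + 25 + 20}{-9} \left(-23\right) = \left(- \frac{1}{9}\right) 55 \left(-23\right) = \left(- \frac{55}{9}\right) \left(-23\right) = \frac{1265}{9}$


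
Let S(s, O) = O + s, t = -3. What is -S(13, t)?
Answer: -10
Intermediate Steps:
-S(13, t) = -(-3 + 13) = -1*10 = -10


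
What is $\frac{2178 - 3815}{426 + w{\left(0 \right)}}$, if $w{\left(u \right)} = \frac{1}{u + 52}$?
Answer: $- \frac{85124}{22153} \approx -3.8425$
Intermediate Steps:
$w{\left(u \right)} = \frac{1}{52 + u}$
$\frac{2178 - 3815}{426 + w{\left(0 \right)}} = \frac{2178 - 3815}{426 + \frac{1}{52 + 0}} = - \frac{1637}{426 + \frac{1}{52}} = - \frac{1637}{\frac{22153}{52}} = \left(-1637\right) \frac{52}{22153} = - \frac{85124}{22153}$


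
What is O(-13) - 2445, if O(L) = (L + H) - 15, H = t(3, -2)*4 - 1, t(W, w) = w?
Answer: -2482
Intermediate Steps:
H = -9 (H = -2*4 - 1 = -8 - 1 = -9)
O(L) = -24 + L (O(L) = (L - 9) - 15 = (-9 + L) - 15 = -24 + L)
O(-13) - 2445 = (-24 - 13) - 2445 = -37 - 2445 = -2482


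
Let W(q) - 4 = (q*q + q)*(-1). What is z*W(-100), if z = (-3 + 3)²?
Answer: 0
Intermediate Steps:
z = 0 (z = 0² = 0)
W(q) = 4 - q - q² (W(q) = 4 + (q*q + q)*(-1) = 4 + (q² + q)*(-1) = 4 + (q + q²)*(-1) = 4 + (-q - q²) = 4 - q - q²)
z*W(-100) = 0*(4 - 1*(-100) - 1*(-100)²) = 0*(4 + 100 - 1*10000) = 0*(4 + 100 - 10000) = 0*(-9896) = 0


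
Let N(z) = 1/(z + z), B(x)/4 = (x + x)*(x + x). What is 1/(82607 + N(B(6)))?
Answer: 1152/95163265 ≈ 1.2106e-5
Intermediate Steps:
B(x) = 16*x² (B(x) = 4*((x + x)*(x + x)) = 4*((2*x)*(2*x)) = 4*(4*x²) = 16*x²)
N(z) = 1/(2*z)
1/(82607 + N(B(6))) = 1/(82607 + 1/(2*((16*6²)))) = 1/(82607 + 1/(2*((16*36)))) = 1/(82607 + (½)/576) = 1/(82607 + (½)*(1/576)) = 1/(82607 + 1/1152) = 1/(95163265/1152) = 1152/95163265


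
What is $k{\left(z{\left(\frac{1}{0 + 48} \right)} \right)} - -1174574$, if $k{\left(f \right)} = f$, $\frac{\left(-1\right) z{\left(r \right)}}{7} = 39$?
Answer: $1174301$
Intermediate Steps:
$z{\left(r \right)} = -273$ ($z{\left(r \right)} = \left(-7\right) 39 = -273$)
$k{\left(z{\left(\frac{1}{0 + 48} \right)} \right)} - -1174574 = -273 - -1174574 = -273 + 1174574 = 1174301$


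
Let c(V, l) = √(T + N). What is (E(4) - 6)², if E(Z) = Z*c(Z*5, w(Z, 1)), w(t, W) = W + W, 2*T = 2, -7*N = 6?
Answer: 268/7 - 48*√7/7 ≈ 20.143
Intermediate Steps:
N = -6/7 (N = -⅐*6 = -6/7 ≈ -0.85714)
T = 1 (T = (½)*2 = 1)
w(t, W) = 2*W
c(V, l) = √7/7 (c(V, l) = √(1 - 6/7) = √(⅐) = √7/7)
E(Z) = Z*√7/7 (E(Z) = Z*(√7/7) = Z*√7/7)
(E(4) - 6)² = ((⅐)*4*√7 - 6)² = (4*√7/7 - 6)² = (-6 + 4*√7/7)²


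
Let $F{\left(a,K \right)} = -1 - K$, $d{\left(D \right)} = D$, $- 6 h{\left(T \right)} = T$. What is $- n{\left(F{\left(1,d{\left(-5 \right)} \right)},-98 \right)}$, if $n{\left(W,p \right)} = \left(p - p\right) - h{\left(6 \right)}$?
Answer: $-1$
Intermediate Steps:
$h{\left(T \right)} = - \frac{T}{6}$
$n{\left(W,p \right)} = 1$ ($n{\left(W,p \right)} = \left(p - p\right) - \left(- \frac{1}{6}\right) 6 = 0 - -1 = 0 + 1 = 1$)
$- n{\left(F{\left(1,d{\left(-5 \right)} \right)},-98 \right)} = \left(-1\right) 1 = -1$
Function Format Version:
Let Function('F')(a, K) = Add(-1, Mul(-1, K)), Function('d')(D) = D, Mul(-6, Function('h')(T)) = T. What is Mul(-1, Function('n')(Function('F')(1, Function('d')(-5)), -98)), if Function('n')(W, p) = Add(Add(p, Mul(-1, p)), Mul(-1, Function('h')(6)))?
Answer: -1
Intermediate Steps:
Function('h')(T) = Mul(Rational(-1, 6), T)
Function('n')(W, p) = 1 (Function('n')(W, p) = Add(Add(p, Mul(-1, p)), Mul(-1, Mul(Rational(-1, 6), 6))) = Add(0, Mul(-1, -1)) = Add(0, 1) = 1)
Mul(-1, Function('n')(Function('F')(1, Function('d')(-5)), -98)) = Mul(-1, 1) = -1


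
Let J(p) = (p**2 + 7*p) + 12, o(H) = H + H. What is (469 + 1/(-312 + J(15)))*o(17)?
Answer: 239207/15 ≈ 15947.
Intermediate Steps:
o(H) = 2*H
J(p) = 12 + p**2 + 7*p
(469 + 1/(-312 + J(15)))*o(17) = (469 + 1/(-312 + (12 + 15**2 + 7*15)))*(2*17) = (469 + 1/(-312 + (12 + 225 + 105)))*34 = (469 + 1/(-312 + 342))*34 = (469 + 1/30)*34 = (14071/30)*34 = 239207/15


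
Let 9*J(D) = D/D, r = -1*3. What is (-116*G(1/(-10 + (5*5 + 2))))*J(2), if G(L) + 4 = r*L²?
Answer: 134444/2601 ≈ 51.689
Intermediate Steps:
r = -3
J(D) = ⅑ (J(D) = (D/D)/9 = (⅑)*1 = ⅑)
G(L) = -4 - 3*L²
(-116*G(1/(-10 + (5*5 + 2))))*J(2) = -116*(-4 - 3/(-10 + (5*5 + 2))²)*(⅑) = -116*(-4 - 3/(-10 + (25 + 2))²)*(⅑) = -116*(-4 - 3/(-10 + 27)²)*(⅑) = -116*(-4 - 3*(1/17)²)*(⅑) = -116*(-4 - 3*1/289)*(⅑) = -116*(-4 - 3/289)*(⅑) = -116*(-1159/289)*(⅑) = (134444/289)*(⅑) = 134444/2601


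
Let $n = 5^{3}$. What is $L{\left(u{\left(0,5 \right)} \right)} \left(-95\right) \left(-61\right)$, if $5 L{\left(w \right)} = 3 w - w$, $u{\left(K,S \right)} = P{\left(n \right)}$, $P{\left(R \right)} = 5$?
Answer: $11590$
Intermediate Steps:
$n = 125$
$u{\left(K,S \right)} = 5$
$L{\left(w \right)} = \frac{2 w}{5}$ ($L{\left(w \right)} = \frac{3 w - w}{5} = \frac{2 w}{5}$)
$L{\left(u{\left(0,5 \right)} \right)} \left(-95\right) \left(-61\right) = \frac{2}{5} \cdot 5 \left(-95\right) \left(-61\right) = 2 \left(-95\right) \left(-61\right) = \left(-190\right) \left(-61\right) = 11590$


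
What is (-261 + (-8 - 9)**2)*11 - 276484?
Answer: -276176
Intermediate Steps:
(-261 + (-8 - 9)**2)*11 - 276484 = (-261 + (-17)**2)*11 - 276484 = (-261 + 289)*11 - 276484 = 28*11 - 276484 = 308 - 276484 = -276176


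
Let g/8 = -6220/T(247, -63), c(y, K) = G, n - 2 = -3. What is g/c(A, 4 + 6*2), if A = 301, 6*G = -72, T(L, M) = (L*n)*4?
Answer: -3110/741 ≈ -4.1970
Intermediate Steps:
n = -1 (n = 2 - 3 = -1)
T(L, M) = -4*L (T(L, M) = (L*(-1))*4 = -L*4 = -4*L)
G = -12 (G = (1/6)*(-72) = -12)
c(y, K) = -12
g = 12440/247 (g = 8*(-6220/((-4*247))) = 8*(-6220/(-988)) = 8*(-6220*(-1/988)) = 8*(1555/247) = 12440/247 ≈ 50.364)
g/c(A, 4 + 6*2) = (12440/247)/(-12) = (12440/247)*(-1/12) = -3110/741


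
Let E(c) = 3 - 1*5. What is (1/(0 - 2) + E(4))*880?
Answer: -2200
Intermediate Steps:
E(c) = -2 (E(c) = 3 - 5 = -2)
(1/(0 - 2) + E(4))*880 = (1/(0 - 2) - 2)*880 = (1/(-2) - 2)*880 = (-½ - 2)*880 = -5/2*880 = -2200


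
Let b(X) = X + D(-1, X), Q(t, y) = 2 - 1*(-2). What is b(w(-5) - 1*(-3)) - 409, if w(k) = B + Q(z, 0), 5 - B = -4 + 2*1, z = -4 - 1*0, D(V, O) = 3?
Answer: -392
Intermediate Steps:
z = -4 (z = -4 + 0 = -4)
Q(t, y) = 4 (Q(t, y) = 2 + 2 = 4)
B = 7 (B = 5 - (-4 + 2*1) = 5 - (-4 + 2) = 5 - 1*(-2) = 5 + 2 = 7)
w(k) = 11 (w(k) = 7 + 4 = 11)
b(X) = 3 + X (b(X) = X + 3 = 3 + X)
b(w(-5) - 1*(-3)) - 409 = (3 + (11 - 1*(-3))) - 409 = (3 + (11 + 3)) - 409 = (3 + 14) - 409 = 17 - 409 = -392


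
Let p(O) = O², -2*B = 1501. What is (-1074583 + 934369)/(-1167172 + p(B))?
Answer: 186952/805229 ≈ 0.23217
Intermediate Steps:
B = -1501/2 (B = -½*1501 = -1501/2 ≈ -750.50)
(-1074583 + 934369)/(-1167172 + p(B)) = (-1074583 + 934369)/(-1167172 + (-1501/2)²) = -140214/(-1167172 + 2253001/4) = -140214/(-2415687/4) = -140214*(-4/2415687) = 186952/805229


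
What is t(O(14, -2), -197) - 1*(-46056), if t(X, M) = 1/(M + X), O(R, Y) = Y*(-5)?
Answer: 8612471/187 ≈ 46056.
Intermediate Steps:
O(R, Y) = -5*Y
t(O(14, -2), -197) - 1*(-46056) = 1/(-197 - 5*(-2)) - 1*(-46056) = 1/(-197 + 10) + 46056 = 1/(-187) + 46056 = -1/187 + 46056 = 8612471/187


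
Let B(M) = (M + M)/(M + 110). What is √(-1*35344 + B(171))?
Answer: I*√2790701482/281 ≈ 188.0*I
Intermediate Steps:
B(M) = 2*M/(110 + M) (B(M) = (2*M)/(110 + M) = 2*M/(110 + M))
√(-1*35344 + B(171)) = √(-1*35344 + 2*171/(110 + 171)) = √(-35344 + 2*171/281) = √(-35344 + 2*171*(1/281)) = √(-35344 + 342/281) = √(-9931322/281) = I*√2790701482/281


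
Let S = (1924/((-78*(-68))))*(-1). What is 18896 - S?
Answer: 1927429/102 ≈ 18896.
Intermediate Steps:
S = -37/102 (S = (1924/5304)*(-1) = (1924*(1/5304))*(-1) = (37/102)*(-1) = -37/102 ≈ -0.36275)
18896 - S = 18896 - 1*(-37/102) = 18896 + 37/102 = 1927429/102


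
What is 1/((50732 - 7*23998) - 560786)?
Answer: -1/678040 ≈ -1.4748e-6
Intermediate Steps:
1/((50732 - 7*23998) - 560786) = 1/((50732 - 167986) - 560786) = 1/(-117254 - 560786) = 1/(-678040) = -1/678040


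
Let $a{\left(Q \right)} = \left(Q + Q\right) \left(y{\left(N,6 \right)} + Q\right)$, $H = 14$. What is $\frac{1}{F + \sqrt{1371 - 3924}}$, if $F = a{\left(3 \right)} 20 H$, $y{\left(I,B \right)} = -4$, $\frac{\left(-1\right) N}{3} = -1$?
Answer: $- \frac{560}{941651} - \frac{i \sqrt{2553}}{2824953} \approx -0.0005947 - 1.7886 \cdot 10^{-5} i$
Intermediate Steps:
$N = 3$ ($N = \left(-3\right) \left(-1\right) = 3$)
$a{\left(Q \right)} = 2 Q \left(-4 + Q\right)$ ($a{\left(Q \right)} = \left(Q + Q\right) \left(-4 + Q\right) = 2 Q \left(-4 + Q\right)$)
$F = -1680$ ($F = 2 \cdot 3 \left(-4 + 3\right) 20 \cdot 14 = 2 \cdot 3 \left(-1\right) 20 \cdot 14 = \left(-6\right) 20 \cdot 14 = \left(-120\right) 14 = -1680$)
$\frac{1}{F + \sqrt{1371 - 3924}} = \frac{1}{-1680 + \sqrt{1371 - 3924}} = \frac{1}{-1680 + \sqrt{-2553}} = \frac{1}{-1680 + i \sqrt{2553}}$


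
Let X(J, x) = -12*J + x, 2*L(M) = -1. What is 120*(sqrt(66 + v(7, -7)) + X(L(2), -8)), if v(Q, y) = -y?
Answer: -240 + 120*sqrt(73) ≈ 785.28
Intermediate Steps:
L(M) = -1/2 (L(M) = (1/2)*(-1) = -1/2)
X(J, x) = x - 12*J
120*(sqrt(66 + v(7, -7)) + X(L(2), -8)) = 120*(sqrt(66 - 1*(-7)) + (-8 - 12*(-1/2))) = 120*(sqrt(66 + 7) + (-8 + 6)) = 120*(sqrt(73) - 2) = 120*(-2 + sqrt(73)) = -240 + 120*sqrt(73)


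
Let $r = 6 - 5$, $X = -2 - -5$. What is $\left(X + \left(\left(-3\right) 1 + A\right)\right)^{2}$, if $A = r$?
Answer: $1$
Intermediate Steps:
$X = 3$ ($X = -2 + 5 = 3$)
$r = 1$ ($r = 6 - 5 = 1$)
$A = 1$
$\left(X + \left(\left(-3\right) 1 + A\right)\right)^{2} = \left(3 + \left(\left(-3\right) 1 + 1\right)\right)^{2} = \left(3 + \left(-3 + 1\right)\right)^{2} = \left(3 - 2\right)^{2} = 1^{2} = 1$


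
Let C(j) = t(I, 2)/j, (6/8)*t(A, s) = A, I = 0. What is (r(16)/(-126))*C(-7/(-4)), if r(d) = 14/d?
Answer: 0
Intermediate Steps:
t(A, s) = 4*A/3
C(j) = 0 (C(j) = ((4/3)*0)/j = 0/j = 0)
(r(16)/(-126))*C(-7/(-4)) = ((14/16)/(-126))*0 = ((14*(1/16))*(-1/126))*0 = ((7/8)*(-1/126))*0 = -1/144*0 = 0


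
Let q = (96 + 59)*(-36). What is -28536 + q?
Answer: -34116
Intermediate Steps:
q = -5580 (q = 155*(-36) = -5580)
-28536 + q = -28536 - 5580 = -34116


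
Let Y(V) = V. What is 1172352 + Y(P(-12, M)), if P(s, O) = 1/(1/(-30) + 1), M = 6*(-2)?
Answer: 33998238/29 ≈ 1.1724e+6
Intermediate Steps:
M = -12
P(s, O) = 30/29 (P(s, O) = 1/(-1/30 + 1) = 1/(29/30) = 30/29)
1172352 + Y(P(-12, M)) = 1172352 + 30/29 = 33998238/29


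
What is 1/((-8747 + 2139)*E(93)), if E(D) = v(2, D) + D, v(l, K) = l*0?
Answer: -1/614544 ≈ -1.6272e-6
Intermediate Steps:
v(l, K) = 0
E(D) = D (E(D) = 0 + D = D)
1/((-8747 + 2139)*E(93)) = 1/((-8747 + 2139)*93) = (1/93)/(-6608) = -1/6608*1/93 = -1/614544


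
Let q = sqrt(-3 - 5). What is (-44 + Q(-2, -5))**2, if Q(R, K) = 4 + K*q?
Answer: 1400 + 800*I*sqrt(2) ≈ 1400.0 + 1131.4*I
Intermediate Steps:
q = 2*I*sqrt(2) (q = sqrt(-8) = 2*I*sqrt(2) ≈ 2.8284*I)
Q(R, K) = 4 + 2*I*K*sqrt(2) (Q(R, K) = 4 + K*(2*I*sqrt(2)) = 4 + 2*I*K*sqrt(2))
(-44 + Q(-2, -5))**2 = (-44 + (4 + 2*I*(-5)*sqrt(2)))**2 = (-44 + (4 - 10*I*sqrt(2)))**2 = (-40 - 10*I*sqrt(2))**2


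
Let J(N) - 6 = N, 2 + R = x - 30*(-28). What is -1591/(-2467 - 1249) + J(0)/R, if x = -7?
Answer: 448139/1029332 ≈ 0.43537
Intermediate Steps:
R = 831 (R = -2 + (-7 - 30*(-28)) = -2 + (-7 + 840) = -2 + 833 = 831)
J(N) = 6 + N
-1591/(-2467 - 1249) + J(0)/R = -1591/(-2467 - 1249) + (6 + 0)/831 = -1591/(-3716) + 6*(1/831) = -1591*(-1/3716) + 2/277 = 1591/3716 + 2/277 = 448139/1029332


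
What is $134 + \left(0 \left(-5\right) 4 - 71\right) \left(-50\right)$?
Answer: $3684$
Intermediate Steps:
$134 + \left(0 \left(-5\right) 4 - 71\right) \left(-50\right) = 134 + \left(0 \cdot 4 - 71\right) \left(-50\right) = 134 + \left(0 - 71\right) \left(-50\right) = 134 - -3550 = 134 + 3550 = 3684$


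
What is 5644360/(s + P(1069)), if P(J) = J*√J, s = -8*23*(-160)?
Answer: -166169958400/354897909 + 6033820840*√1069/354897909 ≈ 87.657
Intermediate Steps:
s = 29440 (s = -184*(-160) = 29440)
P(J) = J^(3/2)
5644360/(s + P(1069)) = 5644360/(29440 + 1069^(3/2)) = 5644360/(29440 + 1069*√1069)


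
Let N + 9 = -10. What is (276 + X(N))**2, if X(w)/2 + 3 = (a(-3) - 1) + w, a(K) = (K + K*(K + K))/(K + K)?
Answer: 50625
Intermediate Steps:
N = -19 (N = -9 - 10 = -19)
a(K) = (K + 2*K**2)/(2*K) (a(K) = (K + K*(2*K))/((2*K)) = (K + 2*K**2)*(1/(2*K)) = (K + 2*K**2)/(2*K))
X(w) = -13 + 2*w (X(w) = -6 + 2*(((1/2 - 3) - 1) + w) = -6 + 2*((-5/2 - 1) + w) = -6 + 2*(-7/2 + w) = -6 + (-7 + 2*w) = -13 + 2*w)
(276 + X(N))**2 = (276 + (-13 + 2*(-19)))**2 = (276 + (-13 - 38))**2 = (276 - 51)**2 = 225**2 = 50625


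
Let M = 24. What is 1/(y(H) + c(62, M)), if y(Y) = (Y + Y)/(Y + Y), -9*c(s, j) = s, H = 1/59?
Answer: -9/53 ≈ -0.16981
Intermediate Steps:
H = 1/59 ≈ 0.016949
c(s, j) = -s/9
y(Y) = 1 (y(Y) = (2*Y)/((2*Y)) = (2*Y)*(1/(2*Y)) = 1)
1/(y(H) + c(62, M)) = 1/(1 - ⅑*62) = 1/(1 - 62/9) = 1/(-53/9) = -9/53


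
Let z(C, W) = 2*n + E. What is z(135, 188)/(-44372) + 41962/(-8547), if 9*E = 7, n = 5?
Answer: -5586089945/1137742452 ≈ -4.9098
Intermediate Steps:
E = 7/9 (E = (⅑)*7 = 7/9 ≈ 0.77778)
z(C, W) = 97/9 (z(C, W) = 2*5 + 7/9 = 10 + 7/9 = 97/9)
z(135, 188)/(-44372) + 41962/(-8547) = (97/9)/(-44372) + 41962/(-8547) = (97/9)*(-1/44372) + 41962*(-1/8547) = -97/399348 - 41962/8547 = -5586089945/1137742452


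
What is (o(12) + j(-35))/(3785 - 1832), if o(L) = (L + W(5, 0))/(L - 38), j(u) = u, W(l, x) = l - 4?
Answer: -71/3906 ≈ -0.018177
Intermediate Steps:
W(l, x) = -4 + l
o(L) = (1 + L)/(-38 + L) (o(L) = (L + (-4 + 5))/(L - 38) = (L + 1)/(-38 + L) = (1 + L)/(-38 + L))
(o(12) + j(-35))/(3785 - 1832) = ((1 + 12)/(-38 + 12) - 35)/(3785 - 1832) = (13/(-26) - 35)/1953 = (-1/26*13 - 35)*(1/1953) = (-1/2 - 35)*(1/1953) = -71/2*1/1953 = -71/3906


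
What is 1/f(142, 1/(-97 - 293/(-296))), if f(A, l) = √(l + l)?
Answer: -I*√1051503/148 ≈ -6.9286*I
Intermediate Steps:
f(A, l) = √2*√l (f(A, l) = √(2*l) = √2*√l)
1/f(142, 1/(-97 - 293/(-296))) = 1/(√2*√(1/(-97 - 293/(-296)))) = 1/(√2*√(1/(-97 - 293*(-1/296)))) = 1/(√2*√(1/(-97 + 293/296))) = 1/(√2*√(1/(-28419/296))) = 1/(√2*√(-296/28419)) = 1/(√2*(2*I*√2103006/28419)) = 1/(4*I*√1051503/28419) = -I*√1051503/148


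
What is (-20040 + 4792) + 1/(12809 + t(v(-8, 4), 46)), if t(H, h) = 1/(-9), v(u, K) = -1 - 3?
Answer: -1757789431/115280 ≈ -15248.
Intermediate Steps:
v(u, K) = -4
t(H, h) = -1/9
(-20040 + 4792) + 1/(12809 + t(v(-8, 4), 46)) = (-20040 + 4792) + 1/(12809 - 1/9) = -15248 + 1/(115280/9) = -15248 + 9/115280 = -1757789431/115280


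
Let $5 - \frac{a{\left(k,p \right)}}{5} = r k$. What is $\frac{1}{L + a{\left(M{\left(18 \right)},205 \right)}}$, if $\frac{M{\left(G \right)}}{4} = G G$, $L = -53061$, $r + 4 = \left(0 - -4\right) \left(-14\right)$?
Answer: $\frac{1}{335764} \approx 2.9783 \cdot 10^{-6}$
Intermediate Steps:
$r = -60$ ($r = -4 + \left(0 - -4\right) \left(-14\right) = -4 + \left(0 + 4\right) \left(-14\right) = -4 + 4 \left(-14\right) = -4 - 56 = -60$)
$M{\left(G \right)} = 4 G^{2}$ ($M{\left(G \right)} = 4 G G = 4 G^{2}$)
$a{\left(k,p \right)} = 25 + 300 k$ ($a{\left(k,p \right)} = 25 - 5 \left(- 60 k\right) = 25 + 300 k$)
$\frac{1}{L + a{\left(M{\left(18 \right)},205 \right)}} = \frac{1}{-53061 + \left(25 + 300 \cdot 4 \cdot 18^{2}\right)} = \frac{1}{-53061 + \left(25 + 300 \cdot 4 \cdot 324\right)} = \frac{1}{-53061 + \left(25 + 300 \cdot 1296\right)} = \frac{1}{-53061 + \left(25 + 388800\right)} = \frac{1}{-53061 + 388825} = \frac{1}{335764}$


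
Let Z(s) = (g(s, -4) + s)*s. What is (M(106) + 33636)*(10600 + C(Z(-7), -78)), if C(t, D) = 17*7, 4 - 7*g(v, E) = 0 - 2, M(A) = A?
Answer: 361680498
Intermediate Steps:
g(v, E) = 6/7 (g(v, E) = 4/7 - (0 - 2)/7 = 4/7 - ⅐*(-2) = 4/7 + 2/7 = 6/7)
Z(s) = s*(6/7 + s) (Z(s) = (6/7 + s)*s = s*(6/7 + s))
C(t, D) = 119
(M(106) + 33636)*(10600 + C(Z(-7), -78)) = (106 + 33636)*(10600 + 119) = 33742*10719 = 361680498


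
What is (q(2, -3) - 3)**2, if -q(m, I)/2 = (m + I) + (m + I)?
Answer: 1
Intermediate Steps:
q(m, I) = -4*I - 4*m (q(m, I) = -2*((m + I) + (m + I)) = -2*((I + m) + (I + m)) = -2*(2*I + 2*m) = -4*I - 4*m)
(q(2, -3) - 3)**2 = ((-4*(-3) - 4*2) - 3)**2 = ((12 - 8) - 3)**2 = (4 - 3)**2 = 1**2 = 1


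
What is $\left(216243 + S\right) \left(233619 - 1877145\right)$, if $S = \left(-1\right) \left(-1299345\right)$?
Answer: $-2490908283288$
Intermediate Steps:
$S = 1299345$
$\left(216243 + S\right) \left(233619 - 1877145\right) = \left(216243 + 1299345\right) \left(233619 - 1877145\right) = 1515588 \left(-1643526\right) = -2490908283288$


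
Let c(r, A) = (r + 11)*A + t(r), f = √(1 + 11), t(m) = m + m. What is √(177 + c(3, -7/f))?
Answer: √(1647 - 147*√3)/3 ≈ 12.438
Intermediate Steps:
t(m) = 2*m
f = 2*√3 (f = √12 = 2*√3 ≈ 3.4641)
c(r, A) = 2*r + A*(11 + r) (c(r, A) = (r + 11)*A + 2*r = (11 + r)*A + 2*r = A*(11 + r) + 2*r = 2*r + A*(11 + r))
√(177 + c(3, -7/f)) = √(177 + (2*3 + 11*(-7*√3/6) - 7*√3/6*3)) = √(177 + (6 + 11*(-7*√3/6) - 7*√3/6*3)) = √(177 + (6 - 77*√3/6 - 7*√3/2)) = √(177 + (6 - 49*√3/3)) = √(183 - 49*√3/3)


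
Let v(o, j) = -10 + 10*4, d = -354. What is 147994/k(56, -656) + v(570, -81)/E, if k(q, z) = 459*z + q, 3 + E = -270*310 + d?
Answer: -188620653/383411996 ≈ -0.49195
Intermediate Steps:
E = -84057 (E = -3 + (-270*310 - 354) = -3 + (-83700 - 354) = -3 - 84054 = -84057)
k(q, z) = q + 459*z
v(o, j) = 30 (v(o, j) = -10 + 40 = 30)
147994/k(56, -656) + v(570, -81)/E = 147994/(56 + 459*(-656)) + 30/(-84057) = 147994/(56 - 301104) + 30*(-1/84057) = 147994/(-301048) - 10/28019 = 147994*(-1/301048) - 10/28019 = -6727/13684 - 10/28019 = -188620653/383411996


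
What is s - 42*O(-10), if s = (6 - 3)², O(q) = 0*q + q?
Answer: 429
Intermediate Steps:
O(q) = q (O(q) = 0 + q = q)
s = 9 (s = 3² = 9)
s - 42*O(-10) = 9 - 42*(-10) = 9 + 420 = 429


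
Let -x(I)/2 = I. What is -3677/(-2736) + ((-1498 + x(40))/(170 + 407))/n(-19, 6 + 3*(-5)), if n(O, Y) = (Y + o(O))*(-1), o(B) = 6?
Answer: 682493/1578672 ≈ 0.43232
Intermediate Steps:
x(I) = -2*I
n(O, Y) = -6 - Y (n(O, Y) = (Y + 6)*(-1) = (6 + Y)*(-1) = -6 - Y)
-3677/(-2736) + ((-1498 + x(40))/(170 + 407))/n(-19, 6 + 3*(-5)) = -3677/(-2736) + ((-1498 - 2*40)/(170 + 407))/(-6 - (6 + 3*(-5))) = -3677*(-1/2736) + ((-1498 - 80)/577)/(-6 - (6 - 15)) = 3677/2736 + (-1578*1/577)/(-6 - 1*(-9)) = 3677/2736 - 1578/(577*(-6 + 9)) = 3677/2736 - 1578/577/3 = 3677/2736 - 1578/577*⅓ = 3677/2736 - 526/577 = 682493/1578672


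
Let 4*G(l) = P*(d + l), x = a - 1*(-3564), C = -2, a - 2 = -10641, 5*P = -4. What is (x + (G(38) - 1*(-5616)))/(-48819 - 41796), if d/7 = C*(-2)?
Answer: 7361/453075 ≈ 0.016247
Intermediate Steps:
P = -⅘ (P = (⅕)*(-4) = -⅘ ≈ -0.80000)
a = -10639 (a = 2 - 10641 = -10639)
d = 28 (d = 7*(-2*(-2)) = 7*4 = 28)
x = -7075 (x = -10639 - 1*(-3564) = -10639 + 3564 = -7075)
G(l) = -28/5 - l/5 (G(l) = (-4*(28 + l)/5)/4 = (-112/5 - 4*l/5)/4 = -28/5 - l/5)
(x + (G(38) - 1*(-5616)))/(-48819 - 41796) = (-7075 + ((-28/5 - ⅕*38) - 1*(-5616)))/(-48819 - 41796) = (-7075 + ((-28/5 - 38/5) + 5616))/(-90615) = (-7075 + (-66/5 + 5616))*(-1/90615) = (-7075 + 28014/5)*(-1/90615) = -7361/5*(-1/90615) = 7361/453075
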